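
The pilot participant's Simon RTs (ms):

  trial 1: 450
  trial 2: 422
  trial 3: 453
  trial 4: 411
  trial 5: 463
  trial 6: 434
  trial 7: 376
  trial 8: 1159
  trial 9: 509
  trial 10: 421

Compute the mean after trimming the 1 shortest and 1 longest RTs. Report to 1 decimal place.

Sorted: 376, 411, 421, 422, 434, 450, 453, 463, 509, 1159
Drop lowest 1 (376) and highest 1 (1159)
Remaining (n=8): Σ = 3563, mean = 3563/8 = 445.375

445.4 ms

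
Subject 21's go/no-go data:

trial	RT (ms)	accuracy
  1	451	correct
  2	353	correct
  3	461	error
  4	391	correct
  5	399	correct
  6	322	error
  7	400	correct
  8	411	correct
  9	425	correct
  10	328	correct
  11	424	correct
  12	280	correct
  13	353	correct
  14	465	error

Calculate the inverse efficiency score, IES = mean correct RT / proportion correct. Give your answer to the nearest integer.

Correct trials (n=11): 451, 353, 391, 399, 400, 411, 425, 328, 424, 280, 353
Mean correct RT = 4215/11 = 383.1818 ms
Proportion correct = 11/14
IES = 383.1818 / (11/14) = 487.686 ms

488 ms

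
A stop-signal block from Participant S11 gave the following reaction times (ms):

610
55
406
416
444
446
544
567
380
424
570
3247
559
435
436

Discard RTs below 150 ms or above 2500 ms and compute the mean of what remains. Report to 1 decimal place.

Excluded: 55, 3247
Retained (n=13): Σ = 6237
Mean = 6237/13 = 479.7692

479.8 ms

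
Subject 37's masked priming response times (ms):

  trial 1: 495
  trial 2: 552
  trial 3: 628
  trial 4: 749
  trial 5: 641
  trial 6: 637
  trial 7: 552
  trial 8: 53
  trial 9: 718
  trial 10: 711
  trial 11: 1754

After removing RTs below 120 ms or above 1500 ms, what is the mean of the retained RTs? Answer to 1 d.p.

631.4 ms

Excluded: 53, 1754
Retained (n=9): Σ = 5683
Mean = 5683/9 = 631.4444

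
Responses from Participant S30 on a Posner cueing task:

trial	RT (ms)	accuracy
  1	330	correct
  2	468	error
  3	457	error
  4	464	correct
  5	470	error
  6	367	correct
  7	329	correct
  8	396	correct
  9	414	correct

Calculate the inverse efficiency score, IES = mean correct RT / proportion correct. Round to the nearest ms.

575 ms

Correct trials (n=6): 330, 464, 367, 329, 396, 414
Mean correct RT = 2300/6 = 383.3333 ms
Proportion correct = 6/9
IES = 383.3333 / (6/9) = 575.000 ms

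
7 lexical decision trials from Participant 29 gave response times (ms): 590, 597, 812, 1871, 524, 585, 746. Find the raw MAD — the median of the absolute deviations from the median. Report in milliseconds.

73 ms

Sorted: 524, 585, 590, 597, 746, 812, 1871 → median = 597
|x − 597|: 7, 0, 215, 1274, 73, 12, 149
Sorted deviations: 0, 7, 12, 73, 149, 215, 1274 → MAD = 73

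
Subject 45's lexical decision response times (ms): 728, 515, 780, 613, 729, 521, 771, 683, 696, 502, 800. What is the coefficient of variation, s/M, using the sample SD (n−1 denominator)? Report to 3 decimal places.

0.167

n = 11, Σ = 7338, M = 667.0909
Σ(x−M)² = 124496.909; s = √(124496.909/10) = 111.5782
CV = 111.5782 / 667.0909 = 0.16726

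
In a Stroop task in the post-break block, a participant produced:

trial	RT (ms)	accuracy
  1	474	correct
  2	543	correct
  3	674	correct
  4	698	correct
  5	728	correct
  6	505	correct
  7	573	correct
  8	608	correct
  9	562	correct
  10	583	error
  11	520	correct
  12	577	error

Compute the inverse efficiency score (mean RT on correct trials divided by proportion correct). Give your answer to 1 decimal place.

706.2 ms

Correct trials (n=10): 474, 543, 674, 698, 728, 505, 573, 608, 562, 520
Mean correct RT = 5885/10 = 588.5000 ms
Proportion correct = 10/12
IES = 588.5000 / (10/12) = 706.200 ms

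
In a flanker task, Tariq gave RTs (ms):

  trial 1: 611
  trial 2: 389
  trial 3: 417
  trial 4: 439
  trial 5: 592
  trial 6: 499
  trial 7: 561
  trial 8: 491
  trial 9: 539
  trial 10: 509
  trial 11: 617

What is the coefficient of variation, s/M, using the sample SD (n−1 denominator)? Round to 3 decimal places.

0.151

n = 11, Σ = 5664, M = 514.9091
Σ(x−M)² = 60364.909; s = √(60364.909/10) = 77.6949
CV = 77.6949 / 514.9091 = 0.15089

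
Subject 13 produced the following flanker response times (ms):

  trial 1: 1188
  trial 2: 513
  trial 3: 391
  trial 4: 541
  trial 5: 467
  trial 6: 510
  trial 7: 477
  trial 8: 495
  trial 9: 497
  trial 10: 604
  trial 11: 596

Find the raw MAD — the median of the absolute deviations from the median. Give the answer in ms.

33 ms

Sorted: 391, 467, 477, 495, 497, 510, 513, 541, 596, 604, 1188 → median = 510
|x − 510|: 678, 3, 119, 31, 43, 0, 33, 15, 13, 94, 86
Sorted deviations: 0, 3, 13, 15, 31, 33, 43, 86, 94, 119, 678 → MAD = 33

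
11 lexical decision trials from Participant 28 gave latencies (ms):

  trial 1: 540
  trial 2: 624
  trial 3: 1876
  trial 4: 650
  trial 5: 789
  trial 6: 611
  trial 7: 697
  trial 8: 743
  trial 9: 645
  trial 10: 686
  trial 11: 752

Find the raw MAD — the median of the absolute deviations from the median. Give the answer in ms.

Sorted: 540, 611, 624, 645, 650, 686, 697, 743, 752, 789, 1876 → median = 686
|x − 686|: 146, 62, 1190, 36, 103, 75, 11, 57, 41, 0, 66
Sorted deviations: 0, 11, 36, 41, 57, 62, 66, 75, 103, 146, 1190 → MAD = 62

62 ms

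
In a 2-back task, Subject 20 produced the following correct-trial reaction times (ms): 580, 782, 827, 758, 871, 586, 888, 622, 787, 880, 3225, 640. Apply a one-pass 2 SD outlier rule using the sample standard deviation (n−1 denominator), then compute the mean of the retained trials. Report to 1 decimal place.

747.4 ms

n = 12, ΣRT = 11446, M = 953.833
Σ(x−M)² = 5770299.67; s = √(5770299.67/11) = 724.274
Cutoffs: 953.833 ± 2·724.274 → [-494.7, 2402.4]
Outside: 3225 → excluded.
Retained (n=11): Σ = 8221, mean = 8221/11 = 747.364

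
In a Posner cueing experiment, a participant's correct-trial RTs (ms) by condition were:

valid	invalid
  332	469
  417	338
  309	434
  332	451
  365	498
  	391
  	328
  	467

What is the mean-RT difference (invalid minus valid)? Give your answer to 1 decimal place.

M(valid) = 1755/5 = 351.000
M(invalid) = 3376/8 = 422.000
Difference = 422.000 − 351.000 = 71.000 ms

71.0 ms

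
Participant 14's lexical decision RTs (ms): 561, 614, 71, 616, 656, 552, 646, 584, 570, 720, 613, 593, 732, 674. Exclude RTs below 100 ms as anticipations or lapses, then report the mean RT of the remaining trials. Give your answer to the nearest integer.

625 ms

Excluded: 71
Retained (n=13): Σ = 8131
Mean = 8131/13 = 625.4615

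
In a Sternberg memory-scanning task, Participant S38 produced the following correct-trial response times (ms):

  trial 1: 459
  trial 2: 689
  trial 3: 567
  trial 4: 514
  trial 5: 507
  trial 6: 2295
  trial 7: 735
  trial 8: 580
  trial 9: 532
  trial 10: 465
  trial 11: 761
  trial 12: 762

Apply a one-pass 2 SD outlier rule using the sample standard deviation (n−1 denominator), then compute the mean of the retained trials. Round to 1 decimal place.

n = 12, ΣRT = 8866, M = 738.833
Σ(x−M)² = 2780303.67; s = √(2780303.67/11) = 502.747
Cutoffs: 738.833 ± 2·502.747 → [-266.7, 1744.3]
Outside: 2295 → excluded.
Retained (n=11): Σ = 6571, mean = 6571/11 = 597.364

597.4 ms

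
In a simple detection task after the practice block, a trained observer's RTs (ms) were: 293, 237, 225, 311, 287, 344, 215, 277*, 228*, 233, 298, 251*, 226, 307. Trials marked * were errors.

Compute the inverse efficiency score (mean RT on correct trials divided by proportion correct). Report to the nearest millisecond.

Correct trials (n=11): 293, 237, 225, 311, 287, 344, 215, 233, 298, 226, 307
Mean correct RT = 2976/11 = 270.5455 ms
Proportion correct = 11/14
IES = 270.5455 / (11/14) = 344.331 ms

344 ms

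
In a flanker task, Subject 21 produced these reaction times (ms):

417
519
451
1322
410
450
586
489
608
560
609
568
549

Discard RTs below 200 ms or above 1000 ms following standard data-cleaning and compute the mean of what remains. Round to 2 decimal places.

Excluded: 1322
Retained (n=12): Σ = 6216
Mean = 6216/12 = 518.0000

518.00 ms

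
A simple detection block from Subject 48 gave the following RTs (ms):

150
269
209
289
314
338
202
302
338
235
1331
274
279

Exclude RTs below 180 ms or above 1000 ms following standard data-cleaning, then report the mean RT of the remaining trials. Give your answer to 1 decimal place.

Excluded: 150, 1331
Retained (n=11): Σ = 3049
Mean = 3049/11 = 277.1818

277.2 ms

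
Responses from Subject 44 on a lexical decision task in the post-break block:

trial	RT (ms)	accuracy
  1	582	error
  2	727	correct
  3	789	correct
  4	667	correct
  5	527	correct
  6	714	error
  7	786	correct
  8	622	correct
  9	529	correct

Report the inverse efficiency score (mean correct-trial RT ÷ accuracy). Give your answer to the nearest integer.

Correct trials (n=7): 727, 789, 667, 527, 786, 622, 529
Mean correct RT = 4647/7 = 663.8571 ms
Proportion correct = 7/9
IES = 663.8571 / (7/9) = 853.531 ms

854 ms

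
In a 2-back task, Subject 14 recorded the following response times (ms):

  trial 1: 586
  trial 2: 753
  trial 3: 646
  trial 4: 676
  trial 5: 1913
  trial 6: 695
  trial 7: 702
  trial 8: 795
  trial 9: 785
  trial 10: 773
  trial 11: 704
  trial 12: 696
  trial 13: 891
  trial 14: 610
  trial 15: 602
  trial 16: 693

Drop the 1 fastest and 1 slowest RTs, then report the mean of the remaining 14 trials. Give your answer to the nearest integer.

716 ms

Sorted: 586, 602, 610, 646, 676, 693, 695, 696, 702, 704, 753, 773, 785, 795, 891, 1913
Drop lowest 1 (586) and highest 1 (1913)
Remaining (n=14): Σ = 10021, mean = 10021/14 = 715.786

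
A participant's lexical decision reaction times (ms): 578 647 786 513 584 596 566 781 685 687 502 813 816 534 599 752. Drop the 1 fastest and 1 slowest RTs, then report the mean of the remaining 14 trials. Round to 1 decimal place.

651.5 ms

Sorted: 502, 513, 534, 566, 578, 584, 596, 599, 647, 685, 687, 752, 781, 786, 813, 816
Drop lowest 1 (502) and highest 1 (816)
Remaining (n=14): Σ = 9121, mean = 9121/14 = 651.500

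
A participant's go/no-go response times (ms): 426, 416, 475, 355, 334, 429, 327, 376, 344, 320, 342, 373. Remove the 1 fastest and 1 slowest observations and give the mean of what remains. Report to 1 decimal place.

372.2 ms

Sorted: 320, 327, 334, 342, 344, 355, 373, 376, 416, 426, 429, 475
Drop lowest 1 (320) and highest 1 (475)
Remaining (n=10): Σ = 3722, mean = 3722/10 = 372.200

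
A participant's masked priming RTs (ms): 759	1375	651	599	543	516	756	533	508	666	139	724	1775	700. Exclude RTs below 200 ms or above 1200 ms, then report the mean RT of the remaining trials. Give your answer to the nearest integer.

Excluded: 139, 1375, 1775
Retained (n=11): Σ = 6955
Mean = 6955/11 = 632.2727

632 ms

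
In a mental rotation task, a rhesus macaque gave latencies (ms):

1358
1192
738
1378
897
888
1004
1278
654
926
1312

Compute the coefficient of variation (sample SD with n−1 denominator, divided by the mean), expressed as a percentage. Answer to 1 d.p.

24.4%

n = 11, Σ = 11625, M = 1056.8182
Σ(x−M)² = 664033.636; s = √(664033.636/10) = 257.6885
CV = 257.6885 / 1056.8182 = 0.24383 = 24.383%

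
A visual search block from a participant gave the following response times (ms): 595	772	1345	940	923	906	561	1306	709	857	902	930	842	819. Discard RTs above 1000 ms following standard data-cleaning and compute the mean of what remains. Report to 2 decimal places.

Excluded: 1306, 1345
Retained (n=12): Σ = 9756
Mean = 9756/12 = 813.0000

813.00 ms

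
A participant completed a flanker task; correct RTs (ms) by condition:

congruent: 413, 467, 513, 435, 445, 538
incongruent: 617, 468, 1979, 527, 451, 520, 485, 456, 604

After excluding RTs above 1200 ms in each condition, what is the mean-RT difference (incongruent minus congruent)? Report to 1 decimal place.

47.5 ms

incongruent: exclude 1979
M(congruent) = 2811/6 = 468.500
M(incongruent) = 4128/8 = 516.000
Difference = 516.000 − 468.500 = 47.500 ms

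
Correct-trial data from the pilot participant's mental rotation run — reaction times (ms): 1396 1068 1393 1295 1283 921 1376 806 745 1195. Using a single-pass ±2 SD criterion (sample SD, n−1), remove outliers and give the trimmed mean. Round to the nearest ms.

n = 10, ΣRT = 11478, M = 1147.800
Σ(x−M)² = 552857.60; s = √(552857.60/9) = 247.848
Cutoffs: 1147.800 ± 2·247.848 → [652.1, 1643.5]
No RTs fall outside the cutoffs; all 10 retained. Mean = 11478/10 = 1147.800

1148 ms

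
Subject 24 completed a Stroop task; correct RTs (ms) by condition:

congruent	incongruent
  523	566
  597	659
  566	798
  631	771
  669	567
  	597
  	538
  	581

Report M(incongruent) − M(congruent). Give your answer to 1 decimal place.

37.4 ms

M(congruent) = 2986/5 = 597.200
M(incongruent) = 5077/8 = 634.625
Difference = 634.625 − 597.200 = 37.425 ms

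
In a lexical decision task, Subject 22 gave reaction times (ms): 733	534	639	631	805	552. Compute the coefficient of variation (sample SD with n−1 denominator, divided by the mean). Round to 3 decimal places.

n = 6, Σ = 3894, M = 649.0000
Σ(x−M)² = 54450.000; s = √(54450.000/5) = 104.3552
CV = 104.3552 / 649.0000 = 0.16079

0.161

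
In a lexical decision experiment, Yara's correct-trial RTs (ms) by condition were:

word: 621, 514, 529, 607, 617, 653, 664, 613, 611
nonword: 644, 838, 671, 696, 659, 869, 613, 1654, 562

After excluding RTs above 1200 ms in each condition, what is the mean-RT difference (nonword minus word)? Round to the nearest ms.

91 ms

nonword: exclude 1654
M(word) = 5429/9 = 603.222
M(nonword) = 5552/8 = 694.000
Difference = 694.000 − 603.222 = 90.778 ms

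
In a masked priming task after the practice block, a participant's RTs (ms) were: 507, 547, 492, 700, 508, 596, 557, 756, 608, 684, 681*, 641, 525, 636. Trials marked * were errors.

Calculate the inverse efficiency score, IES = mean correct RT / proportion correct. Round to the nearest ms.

643 ms

Correct trials (n=13): 507, 547, 492, 700, 508, 596, 557, 756, 608, 684, 641, 525, 636
Mean correct RT = 7757/13 = 596.6923 ms
Proportion correct = 13/14
IES = 596.6923 / (13/14) = 642.592 ms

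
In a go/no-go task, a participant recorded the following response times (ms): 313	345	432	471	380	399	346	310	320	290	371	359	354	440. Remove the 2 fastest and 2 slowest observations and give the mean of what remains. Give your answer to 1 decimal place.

361.9 ms

Sorted: 290, 310, 313, 320, 345, 346, 354, 359, 371, 380, 399, 432, 440, 471
Drop lowest 2 (290, 310) and highest 2 (440, 471)
Remaining (n=10): Σ = 3619, mean = 3619/10 = 361.900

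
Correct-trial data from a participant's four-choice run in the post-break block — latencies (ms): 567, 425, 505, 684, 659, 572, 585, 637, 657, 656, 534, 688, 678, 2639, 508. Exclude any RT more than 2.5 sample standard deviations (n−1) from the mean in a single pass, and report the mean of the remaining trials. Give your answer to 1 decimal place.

n = 15, ΣRT = 10994, M = 732.933
Σ(x−M)² = 3979138.93; s = √(3979138.93/14) = 533.127
Cutoffs: 732.933 ± 2.5·533.127 → [-599.9, 2065.8]
Outside: 2639 → excluded.
Retained (n=14): Σ = 8355, mean = 8355/14 = 596.786

596.8 ms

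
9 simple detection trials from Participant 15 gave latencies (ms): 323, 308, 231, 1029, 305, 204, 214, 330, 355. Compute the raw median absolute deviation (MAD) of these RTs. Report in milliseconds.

47 ms

Sorted: 204, 214, 231, 305, 308, 323, 330, 355, 1029 → median = 308
|x − 308|: 15, 0, 77, 721, 3, 104, 94, 22, 47
Sorted deviations: 0, 3, 15, 22, 47, 77, 94, 104, 721 → MAD = 47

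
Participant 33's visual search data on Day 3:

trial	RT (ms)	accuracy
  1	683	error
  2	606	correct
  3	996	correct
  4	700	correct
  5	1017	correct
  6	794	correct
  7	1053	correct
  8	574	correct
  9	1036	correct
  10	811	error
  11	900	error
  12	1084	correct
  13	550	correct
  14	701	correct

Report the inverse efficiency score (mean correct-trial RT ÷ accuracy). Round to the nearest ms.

1054 ms

Correct trials (n=11): 606, 996, 700, 1017, 794, 1053, 574, 1036, 1084, 550, 701
Mean correct RT = 9111/11 = 828.2727 ms
Proportion correct = 11/14
IES = 828.2727 / (11/14) = 1054.165 ms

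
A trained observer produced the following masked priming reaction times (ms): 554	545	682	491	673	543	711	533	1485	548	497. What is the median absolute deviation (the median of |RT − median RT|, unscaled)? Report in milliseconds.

51 ms

Sorted: 491, 497, 533, 543, 545, 548, 554, 673, 682, 711, 1485 → median = 548
|x − 548|: 6, 3, 134, 57, 125, 5, 163, 15, 937, 0, 51
Sorted deviations: 0, 3, 5, 6, 15, 51, 57, 125, 134, 163, 937 → MAD = 51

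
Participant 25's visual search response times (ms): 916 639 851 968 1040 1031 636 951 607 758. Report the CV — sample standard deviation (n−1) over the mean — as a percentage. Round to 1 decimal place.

20.0%

n = 10, Σ = 8397, M = 839.7000
Σ(x−M)² = 254112.100; s = √(254112.100/9) = 168.0318
CV = 168.0318 / 839.7000 = 0.20011 = 20.011%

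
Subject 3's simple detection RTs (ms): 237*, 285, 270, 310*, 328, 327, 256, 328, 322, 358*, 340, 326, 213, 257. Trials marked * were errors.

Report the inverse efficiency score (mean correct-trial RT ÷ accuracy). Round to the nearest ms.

Correct trials (n=11): 285, 270, 328, 327, 256, 328, 322, 340, 326, 213, 257
Mean correct RT = 3252/11 = 295.6364 ms
Proportion correct = 11/14
IES = 295.6364 / (11/14) = 376.264 ms

376 ms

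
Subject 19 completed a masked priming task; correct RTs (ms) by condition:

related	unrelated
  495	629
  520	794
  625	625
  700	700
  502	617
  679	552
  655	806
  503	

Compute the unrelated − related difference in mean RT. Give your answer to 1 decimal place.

89.8 ms

M(related) = 4679/8 = 584.875
M(unrelated) = 4723/7 = 674.714
Difference = 674.714 − 584.875 = 89.839 ms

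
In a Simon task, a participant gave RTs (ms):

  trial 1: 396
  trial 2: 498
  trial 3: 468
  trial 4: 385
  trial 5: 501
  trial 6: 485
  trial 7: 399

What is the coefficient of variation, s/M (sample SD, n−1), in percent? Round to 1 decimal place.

11.6%

n = 7, Σ = 3132, M = 447.4286
Σ(x−M)² = 16149.714; s = √(16149.714/6) = 51.8808
CV = 51.8808 / 447.4286 = 0.11595 = 11.595%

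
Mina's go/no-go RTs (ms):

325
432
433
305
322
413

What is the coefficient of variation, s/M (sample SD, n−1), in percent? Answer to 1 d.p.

n = 6, Σ = 2230, M = 371.6667
Σ(x−M)² = 18199.333; s = √(18199.333/5) = 60.3313
CV = 60.3313 / 371.6667 = 0.16233 = 16.233%

16.2%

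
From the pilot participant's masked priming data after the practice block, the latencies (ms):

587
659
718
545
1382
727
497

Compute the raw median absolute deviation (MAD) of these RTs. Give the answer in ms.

72 ms

Sorted: 497, 545, 587, 659, 718, 727, 1382 → median = 659
|x − 659|: 72, 0, 59, 114, 723, 68, 162
Sorted deviations: 0, 59, 68, 72, 114, 162, 723 → MAD = 72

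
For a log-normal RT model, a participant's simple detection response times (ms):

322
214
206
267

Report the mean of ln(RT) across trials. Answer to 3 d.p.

5.514

ln(RT): 5.7746, 5.3660, 5.3279, 5.5872
Σ ln(RT) = 22.0557
Mean = 22.0557/4 = 5.51391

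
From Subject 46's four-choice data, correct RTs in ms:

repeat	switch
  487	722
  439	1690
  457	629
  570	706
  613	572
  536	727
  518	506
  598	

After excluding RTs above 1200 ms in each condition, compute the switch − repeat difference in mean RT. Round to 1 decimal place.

116.4 ms

switch: exclude 1690
M(repeat) = 4218/8 = 527.250
M(switch) = 3862/6 = 643.667
Difference = 643.667 − 527.250 = 116.417 ms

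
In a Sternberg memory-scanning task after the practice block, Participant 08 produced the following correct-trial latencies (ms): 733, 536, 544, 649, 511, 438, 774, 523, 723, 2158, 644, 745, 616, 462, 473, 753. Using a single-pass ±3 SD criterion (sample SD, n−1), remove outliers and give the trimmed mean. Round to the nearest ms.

608 ms

n = 16, ΣRT = 11282, M = 705.125
Σ(x−M)² = 2445163.75; s = √(2445163.75/15) = 403.746
Cutoffs: 705.125 ± 3·403.746 → [-506.1, 1916.4]
Outside: 2158 → excluded.
Retained (n=15): Σ = 9124, mean = 9124/15 = 608.267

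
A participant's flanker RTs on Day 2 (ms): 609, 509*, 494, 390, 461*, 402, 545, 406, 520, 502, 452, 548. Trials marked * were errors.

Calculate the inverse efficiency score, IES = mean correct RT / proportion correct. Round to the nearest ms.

584 ms

Correct trials (n=10): 609, 494, 390, 402, 545, 406, 520, 502, 452, 548
Mean correct RT = 4868/10 = 486.8000 ms
Proportion correct = 10/12
IES = 486.8000 / (10/12) = 584.160 ms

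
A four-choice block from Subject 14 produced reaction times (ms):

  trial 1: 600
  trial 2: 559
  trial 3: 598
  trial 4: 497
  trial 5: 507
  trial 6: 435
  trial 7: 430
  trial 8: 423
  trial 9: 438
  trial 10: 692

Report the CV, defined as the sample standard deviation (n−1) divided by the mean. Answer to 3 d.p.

0.177

n = 10, Σ = 5179, M = 517.9000
Σ(x−M)² = 75700.900; s = √(75700.900/9) = 91.7127
CV = 91.7127 / 517.9000 = 0.17709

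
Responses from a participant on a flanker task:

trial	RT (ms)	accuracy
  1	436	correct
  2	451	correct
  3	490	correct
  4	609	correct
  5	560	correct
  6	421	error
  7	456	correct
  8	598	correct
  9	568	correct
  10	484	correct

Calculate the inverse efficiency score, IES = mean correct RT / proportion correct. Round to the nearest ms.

574 ms

Correct trials (n=9): 436, 451, 490, 609, 560, 456, 598, 568, 484
Mean correct RT = 4652/9 = 516.8889 ms
Proportion correct = 9/10
IES = 516.8889 / (9/10) = 574.321 ms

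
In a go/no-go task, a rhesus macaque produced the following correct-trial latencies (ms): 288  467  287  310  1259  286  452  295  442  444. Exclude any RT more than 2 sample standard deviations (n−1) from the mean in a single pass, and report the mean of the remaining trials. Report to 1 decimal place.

363.4 ms

n = 10, ΣRT = 4530, M = 453.000
Σ(x−M)² = 778118.00; s = √(778118.00/9) = 294.037
Cutoffs: 453.000 ± 2·294.037 → [-135.1, 1041.1]
Outside: 1259 → excluded.
Retained (n=9): Σ = 3271, mean = 3271/9 = 363.444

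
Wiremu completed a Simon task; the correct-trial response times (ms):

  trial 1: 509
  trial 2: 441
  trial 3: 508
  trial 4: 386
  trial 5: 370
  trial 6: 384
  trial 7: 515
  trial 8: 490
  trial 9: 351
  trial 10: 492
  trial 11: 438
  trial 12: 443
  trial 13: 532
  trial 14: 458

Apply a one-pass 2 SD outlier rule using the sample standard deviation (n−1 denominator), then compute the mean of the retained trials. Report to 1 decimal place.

451.2 ms

n = 14, ΣRT = 6317, M = 451.214
Σ(x−M)² = 46128.36; s = √(46128.36/13) = 59.568
Cutoffs: 451.214 ± 2·59.568 → [332.1, 570.4]
No RTs fall outside the cutoffs; all 14 retained. Mean = 6317/14 = 451.214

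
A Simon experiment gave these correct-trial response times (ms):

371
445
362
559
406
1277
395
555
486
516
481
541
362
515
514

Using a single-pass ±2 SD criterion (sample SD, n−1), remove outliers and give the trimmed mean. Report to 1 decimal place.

464.9 ms

n = 15, ΣRT = 7785, M = 519.000
Σ(x−M)² = 685350.00; s = √(685350.00/14) = 221.255
Cutoffs: 519.000 ± 2·221.255 → [76.5, 961.5]
Outside: 1277 → excluded.
Retained (n=14): Σ = 6508, mean = 6508/14 = 464.857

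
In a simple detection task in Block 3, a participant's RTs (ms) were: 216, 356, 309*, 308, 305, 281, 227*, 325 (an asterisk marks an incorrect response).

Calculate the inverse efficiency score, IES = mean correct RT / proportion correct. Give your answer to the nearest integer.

Correct trials (n=6): 216, 356, 308, 305, 281, 325
Mean correct RT = 1791/6 = 298.5000 ms
Proportion correct = 6/8
IES = 298.5000 / (6/8) = 398.000 ms

398 ms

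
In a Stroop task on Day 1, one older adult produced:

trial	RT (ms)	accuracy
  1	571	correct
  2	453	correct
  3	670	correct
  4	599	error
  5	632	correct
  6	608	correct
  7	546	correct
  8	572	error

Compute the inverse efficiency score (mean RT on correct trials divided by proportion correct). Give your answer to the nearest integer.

773 ms

Correct trials (n=6): 571, 453, 670, 632, 608, 546
Mean correct RT = 3480/6 = 580.0000 ms
Proportion correct = 6/8
IES = 580.0000 / (6/8) = 773.333 ms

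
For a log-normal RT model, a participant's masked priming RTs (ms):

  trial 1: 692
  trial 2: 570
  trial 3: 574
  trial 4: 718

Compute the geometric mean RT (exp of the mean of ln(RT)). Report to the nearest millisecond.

635 ms

ln(RT): 6.5396, 6.3456, 6.3526, 6.5765
Mean ln(RT) = 25.8143/4 = 6.45358
Geometric mean = exp(6.45358) = 634.97 ms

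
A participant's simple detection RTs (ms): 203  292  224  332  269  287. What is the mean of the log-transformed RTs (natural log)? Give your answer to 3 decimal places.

5.577

ln(RT): 5.3132, 5.6768, 5.4116, 5.8051, 5.5947, 5.6595
Σ ln(RT) = 33.4609
Mean = 33.4609/6 = 5.57682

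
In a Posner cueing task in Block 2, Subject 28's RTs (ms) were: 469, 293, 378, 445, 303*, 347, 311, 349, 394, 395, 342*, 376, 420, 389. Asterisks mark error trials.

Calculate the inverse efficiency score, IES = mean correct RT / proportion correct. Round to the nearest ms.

444 ms

Correct trials (n=12): 469, 293, 378, 445, 347, 311, 349, 394, 395, 376, 420, 389
Mean correct RT = 4566/12 = 380.5000 ms
Proportion correct = 12/14
IES = 380.5000 / (12/14) = 443.917 ms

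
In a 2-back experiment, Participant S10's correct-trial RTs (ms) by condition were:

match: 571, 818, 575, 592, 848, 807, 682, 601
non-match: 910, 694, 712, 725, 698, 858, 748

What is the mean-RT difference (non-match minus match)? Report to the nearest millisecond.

M(match) = 5494/8 = 686.750
M(non-match) = 5345/7 = 763.571
Difference = 763.571 − 686.750 = 76.821 ms

77 ms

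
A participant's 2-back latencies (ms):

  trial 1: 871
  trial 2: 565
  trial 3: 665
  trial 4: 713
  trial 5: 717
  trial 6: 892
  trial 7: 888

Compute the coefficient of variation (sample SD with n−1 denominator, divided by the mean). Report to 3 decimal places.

n = 7, Σ = 5311, M = 758.7143
Σ(x−M)² = 97225.429; s = √(97225.429/6) = 127.2959
CV = 127.2959 / 758.7143 = 0.16778

0.168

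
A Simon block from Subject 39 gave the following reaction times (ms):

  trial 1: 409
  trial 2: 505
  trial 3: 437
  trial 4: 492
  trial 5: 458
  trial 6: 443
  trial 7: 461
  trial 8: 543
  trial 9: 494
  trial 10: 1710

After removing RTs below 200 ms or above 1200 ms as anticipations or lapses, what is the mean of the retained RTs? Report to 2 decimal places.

471.33 ms

Excluded: 1710
Retained (n=9): Σ = 4242
Mean = 4242/9 = 471.3333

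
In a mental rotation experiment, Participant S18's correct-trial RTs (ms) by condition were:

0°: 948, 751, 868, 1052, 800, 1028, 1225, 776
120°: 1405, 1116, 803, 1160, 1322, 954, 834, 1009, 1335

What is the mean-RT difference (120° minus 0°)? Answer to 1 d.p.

M(0°) = 7448/8 = 931.000
M(120°) = 9938/9 = 1104.222
Difference = 1104.222 − 931.000 = 173.222 ms

173.2 ms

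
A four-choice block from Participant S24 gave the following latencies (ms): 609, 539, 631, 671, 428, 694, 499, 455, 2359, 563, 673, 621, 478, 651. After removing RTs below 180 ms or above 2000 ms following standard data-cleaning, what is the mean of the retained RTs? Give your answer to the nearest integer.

578 ms

Excluded: 2359
Retained (n=13): Σ = 7512
Mean = 7512/13 = 577.8462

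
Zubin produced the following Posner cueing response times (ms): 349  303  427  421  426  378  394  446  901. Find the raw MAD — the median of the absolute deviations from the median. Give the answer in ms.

27 ms

Sorted: 303, 349, 378, 394, 421, 426, 427, 446, 901 → median = 421
|x − 421|: 72, 118, 6, 0, 5, 43, 27, 25, 480
Sorted deviations: 0, 5, 6, 25, 27, 43, 72, 118, 480 → MAD = 27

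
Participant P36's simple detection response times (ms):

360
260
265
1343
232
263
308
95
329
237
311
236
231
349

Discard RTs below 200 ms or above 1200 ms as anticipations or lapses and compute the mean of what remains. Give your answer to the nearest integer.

282 ms

Excluded: 95, 1343
Retained (n=12): Σ = 3381
Mean = 3381/12 = 281.7500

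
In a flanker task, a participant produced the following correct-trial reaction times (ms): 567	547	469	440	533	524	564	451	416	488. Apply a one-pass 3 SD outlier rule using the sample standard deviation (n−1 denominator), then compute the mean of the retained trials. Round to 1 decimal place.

n = 10, ΣRT = 4999, M = 499.900
Σ(x−M)² = 26620.90; s = √(26620.90/9) = 54.386
Cutoffs: 499.900 ± 3·54.386 → [336.7, 663.1]
No RTs fall outside the cutoffs; all 10 retained. Mean = 4999/10 = 499.900

499.9 ms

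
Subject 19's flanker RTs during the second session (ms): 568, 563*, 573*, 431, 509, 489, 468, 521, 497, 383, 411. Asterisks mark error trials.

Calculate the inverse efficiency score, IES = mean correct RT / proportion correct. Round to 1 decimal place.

580.8 ms

Correct trials (n=9): 568, 431, 509, 489, 468, 521, 497, 383, 411
Mean correct RT = 4277/9 = 475.2222 ms
Proportion correct = 9/11
IES = 475.2222 / (9/11) = 580.827 ms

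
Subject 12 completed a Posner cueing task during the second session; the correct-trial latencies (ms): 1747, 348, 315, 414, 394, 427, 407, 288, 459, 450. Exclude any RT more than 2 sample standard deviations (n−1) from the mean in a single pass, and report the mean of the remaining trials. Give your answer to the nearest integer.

389 ms

n = 10, ΣRT = 5249, M = 524.900
Σ(x−M)² = 1687872.90; s = √(1687872.90/9) = 433.061
Cutoffs: 524.900 ± 2·433.061 → [-341.2, 1391.0]
Outside: 1747 → excluded.
Retained (n=9): Σ = 3502, mean = 3502/9 = 389.111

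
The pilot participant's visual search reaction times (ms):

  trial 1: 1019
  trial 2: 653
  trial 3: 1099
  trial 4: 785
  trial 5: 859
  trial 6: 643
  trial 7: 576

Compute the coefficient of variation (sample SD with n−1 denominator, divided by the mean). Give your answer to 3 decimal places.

0.247

n = 7, Σ = 5634, M = 804.8571
Σ(x−M)² = 237336.857; s = √(237336.857/6) = 198.8873
CV = 198.8873 / 804.8571 = 0.24711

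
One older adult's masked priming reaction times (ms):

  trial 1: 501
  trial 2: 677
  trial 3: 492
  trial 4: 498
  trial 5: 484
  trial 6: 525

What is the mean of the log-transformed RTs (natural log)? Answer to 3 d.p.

ln(RT): 6.2166, 6.5177, 6.1985, 6.2106, 6.1821, 6.2634
Σ ln(RT) = 37.5888
Mean = 37.5888/6 = 6.26481

6.265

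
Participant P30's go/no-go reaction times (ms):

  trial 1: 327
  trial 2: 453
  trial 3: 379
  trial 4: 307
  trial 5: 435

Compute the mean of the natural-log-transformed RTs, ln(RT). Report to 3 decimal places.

ln(RT): 5.7900, 6.1159, 5.9375, 5.7268, 6.0753
Σ ln(RT) = 29.6456
Mean = 29.6456/5 = 5.92912

5.929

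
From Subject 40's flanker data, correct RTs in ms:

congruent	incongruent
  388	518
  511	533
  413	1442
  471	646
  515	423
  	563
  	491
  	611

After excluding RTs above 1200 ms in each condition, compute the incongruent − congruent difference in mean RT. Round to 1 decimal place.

81.1 ms

incongruent: exclude 1442
M(congruent) = 2298/5 = 459.600
M(incongruent) = 3785/7 = 540.714
Difference = 540.714 − 459.600 = 81.114 ms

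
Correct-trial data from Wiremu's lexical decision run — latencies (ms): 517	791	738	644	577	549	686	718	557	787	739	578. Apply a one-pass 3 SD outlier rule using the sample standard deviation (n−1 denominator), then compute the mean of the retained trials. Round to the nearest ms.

n = 12, ΣRT = 7881, M = 656.750
Σ(x−M)² = 106776.25; s = √(106776.25/11) = 98.524
Cutoffs: 656.750 ± 3·98.524 → [361.2, 952.3]
No RTs fall outside the cutoffs; all 12 retained. Mean = 7881/12 = 656.750

657 ms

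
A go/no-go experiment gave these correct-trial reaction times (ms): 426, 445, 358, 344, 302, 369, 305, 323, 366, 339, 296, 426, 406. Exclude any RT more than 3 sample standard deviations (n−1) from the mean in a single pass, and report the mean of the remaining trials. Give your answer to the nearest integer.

362 ms

n = 13, ΣRT = 4705, M = 361.923
Σ(x−M)² = 30676.92; s = √(30676.92/12) = 50.561
Cutoffs: 361.923 ± 3·50.561 → [210.2, 513.6]
No RTs fall outside the cutoffs; all 13 retained. Mean = 4705/13 = 361.923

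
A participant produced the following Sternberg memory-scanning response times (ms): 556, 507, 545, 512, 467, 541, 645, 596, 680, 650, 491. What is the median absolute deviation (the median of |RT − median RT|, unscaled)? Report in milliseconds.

Sorted: 467, 491, 507, 512, 541, 545, 556, 596, 645, 650, 680 → median = 545
|x − 545|: 11, 38, 0, 33, 78, 4, 100, 51, 135, 105, 54
Sorted deviations: 0, 4, 11, 33, 38, 51, 54, 78, 100, 105, 135 → MAD = 51

51 ms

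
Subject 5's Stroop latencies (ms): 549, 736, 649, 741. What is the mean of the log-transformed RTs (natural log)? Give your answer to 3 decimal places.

6.498

ln(RT): 6.3081, 6.6012, 6.4754, 6.6080
Σ ln(RT) = 25.9928
Mean = 25.9928/4 = 6.49819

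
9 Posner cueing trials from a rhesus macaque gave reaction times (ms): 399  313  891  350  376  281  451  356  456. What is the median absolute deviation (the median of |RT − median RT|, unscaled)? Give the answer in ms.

63 ms

Sorted: 281, 313, 350, 356, 376, 399, 451, 456, 891 → median = 376
|x − 376|: 23, 63, 515, 26, 0, 95, 75, 20, 80
Sorted deviations: 0, 20, 23, 26, 63, 75, 80, 95, 515 → MAD = 63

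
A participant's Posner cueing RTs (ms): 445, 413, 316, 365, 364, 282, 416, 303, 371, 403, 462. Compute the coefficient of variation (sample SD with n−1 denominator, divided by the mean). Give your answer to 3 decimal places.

0.155

n = 11, Σ = 4140, M = 376.3636
Σ(x−M)² = 33908.545; s = √(33908.545/10) = 58.2310
CV = 58.2310 / 376.3636 = 0.15472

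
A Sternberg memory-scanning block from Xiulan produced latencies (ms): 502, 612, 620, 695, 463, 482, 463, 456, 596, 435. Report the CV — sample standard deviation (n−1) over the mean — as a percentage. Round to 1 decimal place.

n = 10, Σ = 5324, M = 532.4000
Σ(x−M)² = 72914.400; s = √(72914.400/9) = 90.0089
CV = 90.0089 / 532.4000 = 0.16906 = 16.906%

16.9%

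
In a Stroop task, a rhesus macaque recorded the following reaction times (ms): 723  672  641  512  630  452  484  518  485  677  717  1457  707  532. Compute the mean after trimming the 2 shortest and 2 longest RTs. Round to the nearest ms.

609 ms

Sorted: 452, 484, 485, 512, 518, 532, 630, 641, 672, 677, 707, 717, 723, 1457
Drop lowest 2 (452, 484) and highest 2 (723, 1457)
Remaining (n=10): Σ = 6091, mean = 6091/10 = 609.100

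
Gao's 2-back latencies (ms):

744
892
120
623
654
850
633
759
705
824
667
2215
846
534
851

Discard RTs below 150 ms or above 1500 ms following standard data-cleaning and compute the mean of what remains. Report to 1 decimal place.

Excluded: 120, 2215
Retained (n=13): Σ = 9582
Mean = 9582/13 = 737.0769

737.1 ms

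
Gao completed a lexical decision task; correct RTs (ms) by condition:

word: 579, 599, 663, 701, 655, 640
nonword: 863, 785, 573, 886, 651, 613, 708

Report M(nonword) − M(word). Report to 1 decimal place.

86.1 ms

M(word) = 3837/6 = 639.500
M(nonword) = 5079/7 = 725.571
Difference = 725.571 − 639.500 = 86.071 ms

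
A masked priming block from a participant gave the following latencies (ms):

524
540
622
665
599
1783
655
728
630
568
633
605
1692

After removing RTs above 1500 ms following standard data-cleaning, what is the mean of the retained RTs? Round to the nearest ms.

615 ms

Excluded: 1692, 1783
Retained (n=11): Σ = 6769
Mean = 6769/11 = 615.3636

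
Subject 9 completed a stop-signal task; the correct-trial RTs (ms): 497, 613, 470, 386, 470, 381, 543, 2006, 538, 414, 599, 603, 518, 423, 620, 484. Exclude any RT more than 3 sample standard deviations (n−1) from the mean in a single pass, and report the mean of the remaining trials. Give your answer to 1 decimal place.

503.9 ms

n = 16, ΣRT = 9565, M = 597.812
Σ(x−M)² = 2208702.44; s = √(2208702.44/15) = 383.728
Cutoffs: 597.812 ± 3·383.728 → [-553.4, 1749.0]
Outside: 2006 → excluded.
Retained (n=15): Σ = 7559, mean = 7559/15 = 503.933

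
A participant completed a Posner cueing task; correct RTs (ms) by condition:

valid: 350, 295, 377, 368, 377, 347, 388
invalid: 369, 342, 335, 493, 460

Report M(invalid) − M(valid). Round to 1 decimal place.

M(valid) = 2502/7 = 357.429
M(invalid) = 1999/5 = 399.800
Difference = 399.800 − 357.429 = 42.371 ms

42.4 ms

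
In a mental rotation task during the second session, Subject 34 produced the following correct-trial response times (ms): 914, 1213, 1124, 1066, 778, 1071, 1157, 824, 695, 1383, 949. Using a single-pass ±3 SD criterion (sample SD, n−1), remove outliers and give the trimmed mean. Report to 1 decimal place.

n = 11, ΣRT = 11174, M = 1015.818
Σ(x−M)² = 422009.64; s = √(422009.64/10) = 205.429
Cutoffs: 1015.818 ± 3·205.429 → [399.5, 1632.1]
No RTs fall outside the cutoffs; all 11 retained. Mean = 11174/11 = 1015.818

1015.8 ms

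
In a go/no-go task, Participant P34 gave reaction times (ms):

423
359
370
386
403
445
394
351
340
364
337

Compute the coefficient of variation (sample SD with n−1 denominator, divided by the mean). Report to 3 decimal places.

n = 11, Σ = 4172, M = 379.2727
Σ(x−M)² = 11916.182; s = √(11916.182/10) = 34.5198
CV = 34.5198 / 379.2727 = 0.09102

0.091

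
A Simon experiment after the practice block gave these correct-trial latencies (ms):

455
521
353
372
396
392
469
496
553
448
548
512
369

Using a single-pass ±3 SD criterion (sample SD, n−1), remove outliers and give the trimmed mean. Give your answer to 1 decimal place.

452.6 ms

n = 13, ΣRT = 5884, M = 452.615
Σ(x−M)² = 59849.08; s = √(59849.08/12) = 70.622
Cutoffs: 452.615 ± 3·70.622 → [240.8, 664.5]
No RTs fall outside the cutoffs; all 13 retained. Mean = 5884/13 = 452.615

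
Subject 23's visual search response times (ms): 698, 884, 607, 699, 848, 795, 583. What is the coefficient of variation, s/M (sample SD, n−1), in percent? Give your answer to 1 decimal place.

n = 7, Σ = 5114, M = 730.5714
Σ(x−M)² = 80585.714; s = √(80585.714/6) = 115.8920
CV = 115.8920 / 730.5714 = 0.15863 = 15.863%

15.9%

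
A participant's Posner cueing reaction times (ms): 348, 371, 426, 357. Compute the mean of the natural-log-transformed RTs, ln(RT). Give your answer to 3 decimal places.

5.925

ln(RT): 5.8522, 5.9162, 6.0544, 5.8777
Σ ln(RT) = 23.7006
Mean = 23.7006/4 = 5.92514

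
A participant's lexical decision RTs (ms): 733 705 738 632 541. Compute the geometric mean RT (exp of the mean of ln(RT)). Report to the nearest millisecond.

ln(RT): 6.5971, 6.5582, 6.6039, 6.4489, 6.2934
Mean ln(RT) = 32.5016/5 = 6.50032
Geometric mean = exp(6.50032) = 665.35 ms

665 ms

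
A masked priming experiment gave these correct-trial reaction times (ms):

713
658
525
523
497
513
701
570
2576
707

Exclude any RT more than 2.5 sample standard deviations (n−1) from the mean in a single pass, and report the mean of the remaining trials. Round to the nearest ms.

n = 10, ΣRT = 7983, M = 798.300
Σ(x−M)² = 3579762.10; s = √(3579762.10/9) = 630.675
Cutoffs: 798.300 ± 2.5·630.675 → [-778.4, 2375.0]
Outside: 2576 → excluded.
Retained (n=9): Σ = 5407, mean = 5407/9 = 600.778

601 ms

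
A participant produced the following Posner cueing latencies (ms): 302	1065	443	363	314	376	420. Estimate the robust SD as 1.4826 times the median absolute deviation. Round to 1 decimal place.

91.9 ms

Sorted: 302, 314, 363, 376, 420, 443, 1065 → median = 376
|x − 376| sorted: 0, 13, 44, 62, 67, 74, 689 → MAD = 62
Robust SD ≈ 1.4826 × 62 = 91.921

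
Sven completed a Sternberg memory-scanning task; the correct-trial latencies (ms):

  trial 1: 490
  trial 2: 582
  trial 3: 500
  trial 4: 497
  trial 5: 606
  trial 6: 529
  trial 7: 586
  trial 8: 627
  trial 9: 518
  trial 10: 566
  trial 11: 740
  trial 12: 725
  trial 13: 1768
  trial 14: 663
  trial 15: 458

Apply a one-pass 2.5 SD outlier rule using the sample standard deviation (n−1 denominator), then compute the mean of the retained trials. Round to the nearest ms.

578 ms

n = 15, ΣRT = 9855, M = 657.000
Σ(x−M)² = 1421762.00; s = √(1421762.00/14) = 318.676
Cutoffs: 657.000 ± 2.5·318.676 → [-139.7, 1453.7]
Outside: 1768 → excluded.
Retained (n=14): Σ = 8087, mean = 8087/14 = 577.643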